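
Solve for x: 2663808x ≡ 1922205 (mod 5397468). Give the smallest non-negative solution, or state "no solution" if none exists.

no solution

gcd(2663808, 5397468):
5397468 = 2*2663808 + 69852
2663808 = 38*69852 + 9432
69852 = 7*9432 + 3828
9432 = 2*3828 + 1776
3828 = 2*1776 + 276
1776 = 6*276 + 120
276 = 2*120 + 36
120 = 3*36 + 12
36 = 3*12 + 0
gcd = 12, but 12 ∤ 1922205, so the congruence has no solution.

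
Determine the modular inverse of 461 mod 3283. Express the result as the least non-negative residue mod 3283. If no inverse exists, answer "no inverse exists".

762

Run Euclid on (3283, 461):
3283 = 7·461 + 56
461 = 8·56 + 13
56 = 4·13 + 4
13 = 3·4 + 1
4 = 4·1 + 0
gcd = 1, so the inverse exists. Back-substitute:
1 = 13 − 3·4
1 = −3·56 + 13·13
1 = 13·461 − 107·56
1 = −107·3283 + 762·461
So 461·762 ≡ 1 (mod 3283).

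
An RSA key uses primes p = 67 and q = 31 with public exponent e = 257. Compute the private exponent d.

1433

φ(n) = (p−1)(q−1) = 66·30 = 1980.
Need d with 257·d ≡ 1 (mod 1980). Apply the extended Euclidean algorithm:
1980 = 7*257 + 181
257 = 1*181 + 76
181 = 2*76 + 29
76 = 2*29 + 18
29 = 1*18 + 11
18 = 1*11 + 7
11 = 1*7 + 4
7 = 1*4 + 3
4 = 1*3 + 1
3 = 3*1 + 0
Back-substitute:
1 = 4 − 3
1 = −7 + 2·4
1 = 2·11 − 3·7
1 = −3·18 + 5·11
1 = 5·29 − 8·18
1 = −8·76 + 21·29
1 = 21·181 − 50·76
1 = −50·257 + 71·181
1 = 71·1980 − 547·257
So 257·(-547) ≡ 1 (mod 1980), hence d ≡ -547 ≡ 1433 (mod 1980).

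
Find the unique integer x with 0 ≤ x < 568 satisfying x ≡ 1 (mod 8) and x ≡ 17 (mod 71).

Write x = 1 + 8·k. Then 8·k ≡ 17 − 1 ≡ 16 (mod 71).
Need 8⁻¹ mod 71. Extended Euclid on (71, 8):
71 = 8×8 + 7
8 = 1×7 + 1
7 = 7×1 + 0
Back-substitute:
1 = 8 − 7
1 = −71 + 9·8
8⁻¹ ≡ 9 (mod 71), so k ≡ 9·16 ≡ 2 (mod 71).
x = 1 + 8·2 = 17.

17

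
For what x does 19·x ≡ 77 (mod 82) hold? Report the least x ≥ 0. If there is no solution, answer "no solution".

First find gcd(19, 82):
82 = 4*19 + 6
19 = 3*6 + 1
6 = 6*1 + 0
gcd = 1, so a unique solution mod 82 exists.
Back-substitute for the Bézout coefficients:
1 = 19 − 3·6
1 = −3·82 + 13·19
So 19·(13) ≡ 1 (mod 82), giving 19⁻¹ ≡ 13.
x ≡ 19⁻¹·77 ≡ 13·77 ≡ 17 (mod 82).

17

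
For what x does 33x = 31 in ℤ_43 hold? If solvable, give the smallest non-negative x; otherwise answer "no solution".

27

First find gcd(33, 43):
43 = 1·33 + 10
33 = 3·10 + 3
10 = 3·3 + 1
3 = 3·1 + 0
gcd = 1, so a unique solution mod 43 exists.
Back-substitute for the Bézout coefficients:
1 = 10 − 3·3
1 = −3·33 + 10·10
1 = 10·43 − 13·33
So 33·(-13) ≡ 1 (mod 43), giving 33⁻¹ ≡ 30.
x ≡ 33⁻¹·31 ≡ 30·31 ≡ 27 (mod 43).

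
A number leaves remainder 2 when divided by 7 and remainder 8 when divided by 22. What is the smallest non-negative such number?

30

Write x = 2 + 7·k. Then 7·k ≡ 8 − 2 ≡ 6 (mod 22).
Need 7⁻¹ mod 22. Extended Euclid on (22, 7):
22 = 3*7 + 1
7 = 7*1 + 0
Back-substitute:
1 = 22 − 3·7
7⁻¹ ≡ 19 (mod 22), so k ≡ 19·6 ≡ 4 (mod 22).
x = 2 + 7·4 = 30.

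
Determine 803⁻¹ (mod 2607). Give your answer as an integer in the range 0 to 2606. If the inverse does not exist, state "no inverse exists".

no inverse exists

Euclidean algorithm on 2607, 803:
2607 = 3·803 + 198
803 = 4·198 + 11
198 = 18·11 + 0
gcd(803, 2607) = 11 ≠ 1, so 803 has no multiplicative inverse modulo 2607.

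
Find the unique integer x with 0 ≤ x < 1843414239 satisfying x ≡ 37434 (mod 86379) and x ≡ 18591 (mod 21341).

1810973169

Write x = 37434 + 86379·k. Then 86379·k ≡ 18591 − 37434 ≡ 2498 (mod 21341).
Need 86379⁻¹ mod 21341. Extended Euclid on (21341, 1015):
21341 = 21×1015 + 26
1015 = 39×26 + 1
26 = 26×1 + 0
Back-substitute:
1 = 1015 − 39·26
1 = −39·21341 + 820·1015
86379⁻¹ ≡ 820 (mod 21341), so k ≡ 820·2498 ≡ 20965 (mod 21341).
x = 37434 + 86379·20965 = 1810973169.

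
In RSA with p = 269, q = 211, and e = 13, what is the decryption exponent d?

φ(n) = (p−1)(q−1) = 268·210 = 56280.
Need d with 13·d ≡ 1 (mod 56280). Apply the extended Euclidean algorithm:
56280 = 4329×13 + 3
13 = 4×3 + 1
3 = 3×1 + 0
Back-substitute:
1 = 13 − 4·3
1 = −4·56280 + 17317·13
So 13·17317 ≡ 1 (mod 56280), hence d = 17317.

17317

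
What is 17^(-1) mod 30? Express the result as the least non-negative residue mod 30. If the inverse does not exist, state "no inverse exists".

23

Run Euclid on (30, 17):
30 = 1·17 + 13
17 = 1·13 + 4
13 = 3·4 + 1
4 = 4·1 + 0
The gcd is 1. Working backward:
1 = 13 − 3·4
1 = −3·17 + 4·13
1 = 4·30 − 7·17
Thus 17·(-7) ≡ 1 (mod 30); reducing, -7 mod 30 = 23.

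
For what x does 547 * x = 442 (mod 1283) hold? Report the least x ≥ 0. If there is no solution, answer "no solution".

First find gcd(547, 1283):
1283 = 2×547 + 189
547 = 2×189 + 169
189 = 1×169 + 20
169 = 8×20 + 9
20 = 2×9 + 2
9 = 4×2 + 1
2 = 2×1 + 0
gcd = 1, so a unique solution mod 1283 exists.
Back-substitute for the Bézout coefficients:
1 = 9 − 4·2
1 = −4·20 + 9·9
1 = 9·169 − 76·20
1 = −76·189 + 85·169
1 = 85·547 − 246·189
1 = −246·1283 + 577·547
So 547·(577) ≡ 1 (mod 1283), giving 547⁻¹ ≡ 577.
x ≡ 547⁻¹·442 ≡ 577·442 ≡ 1000 (mod 1283).

1000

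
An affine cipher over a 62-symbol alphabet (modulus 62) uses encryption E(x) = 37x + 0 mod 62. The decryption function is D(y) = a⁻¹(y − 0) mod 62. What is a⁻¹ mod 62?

Apply the Euclidean algorithm to 62 and 37:
62 = 1·37 + 25
37 = 1·25 + 12
25 = 2·12 + 1
12 = 12·1 + 0
The gcd is 1. Working backward:
1 = 25 − 2·12
1 = −2·37 + 3·25
1 = 3·62 − 5·37
Hence 37⁻¹ ≡ -5 ≡ 57 (mod 62).

57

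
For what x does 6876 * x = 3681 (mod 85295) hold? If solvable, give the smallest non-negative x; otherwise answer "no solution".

First find gcd(6876, 85295):
85295 = 12*6876 + 2783
6876 = 2*2783 + 1310
2783 = 2*1310 + 163
1310 = 8*163 + 6
163 = 27*6 + 1
6 = 6*1 + 0
gcd = 1, so a unique solution mod 85295 exists.
Back-substitute for the Bézout coefficients:
1 = 163 − 27·6
1 = −27·1310 + 217·163
1 = 217·2783 − 461·1310
1 = −461·6876 + 1139·2783
1 = 1139·85295 − 14129·6876
So 6876·(-14129) ≡ 1 (mod 85295), giving 6876⁻¹ ≡ 71166.
x ≡ 6876⁻¹·3681 ≡ 71166·3681 ≡ 21101 (mod 85295).

21101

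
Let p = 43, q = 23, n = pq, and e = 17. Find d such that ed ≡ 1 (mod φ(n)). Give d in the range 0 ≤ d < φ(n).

φ(n) = (p−1)(q−1) = 42·22 = 924.
Need d with 17·d ≡ 1 (mod 924). Apply the extended Euclidean algorithm:
924 = 54·17 + 6
17 = 2·6 + 5
6 = 1·5 + 1
5 = 5·1 + 0
Back-substitute:
1 = 6 − 5
1 = −17 + 3·6
1 = 3·924 − 163·17
So 17·(-163) ≡ 1 (mod 924), hence d ≡ -163 ≡ 761 (mod 924).

761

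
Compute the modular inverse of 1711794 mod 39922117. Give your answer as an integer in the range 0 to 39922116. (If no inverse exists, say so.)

Run Euclid on (39922117, 1711794):
39922117 = 23×1711794 + 550855
1711794 = 3×550855 + 59229
550855 = 9×59229 + 17794
59229 = 3×17794 + 5847
17794 = 3×5847 + 253
5847 = 23×253 + 28
253 = 9×28 + 1
28 = 28×1 + 0
gcd = 1, so the inverse exists. Back-substitute:
1 = 253 − 9·28
1 = −9·5847 + 208·253
1 = 208·17794 − 633·5847
1 = −633·59229 + 2107·17794
1 = 2107·550855 − 19596·59229
1 = −19596·1711794 + 60895·550855
1 = 60895·39922117 − 1420181·1711794
So 1711794·(-1420181) ≡ 1 (mod 39922117), and -1420181 ≡ 38501936 (mod 39922117).

38501936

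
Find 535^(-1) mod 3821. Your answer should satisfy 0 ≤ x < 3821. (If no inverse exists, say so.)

2564

Extended Euclidean algorithm:
3821 = 7·535 + 76
535 = 7·76 + 3
76 = 25·3 + 1
3 = 3·1 + 0
Since gcd(535, 3821) = 1, back-substitute to write 1 as a combination:
1 = 76 − 25·3
1 = −25·535 + 176·76
1 = 176·3821 − 1257·535
So 535·(-1257) ≡ 1 (mod 3821), and -1257 ≡ 2564 (mod 3821).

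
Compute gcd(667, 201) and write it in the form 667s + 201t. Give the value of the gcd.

Euclidean algorithm:
667 = 3×201 + 64
201 = 3×64 + 9
64 = 7×9 + 1
9 = 9×1 + 0
gcd(667, 201) = 1.
Express as a combination:
1 = 64 − 7·9
1 = −7·201 + 22·64
1 = 22·667 − 73·201
So 1 = (22)·667 + (-73)·201.

1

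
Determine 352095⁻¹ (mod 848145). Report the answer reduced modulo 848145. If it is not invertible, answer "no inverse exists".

no inverse exists

Euclidean algorithm on 848145, 352095:
848145 = 2·352095 + 143955
352095 = 2·143955 + 64185
143955 = 2·64185 + 15585
64185 = 4·15585 + 1845
15585 = 8·1845 + 825
1845 = 2·825 + 195
825 = 4·195 + 45
195 = 4·45 + 15
45 = 3·15 + 0
Since gcd = 15 > 1, 352095 is not a unit mod 848145.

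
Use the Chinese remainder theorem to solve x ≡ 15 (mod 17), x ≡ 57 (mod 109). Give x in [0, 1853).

1256

Write x = 15 + 17·k. Then 17·k ≡ 57 − 15 ≡ 42 (mod 109).
Need 17⁻¹ mod 109. Extended Euclid on (109, 17):
109 = 6×17 + 7
17 = 2×7 + 3
7 = 2×3 + 1
3 = 3×1 + 0
Back-substitute:
1 = 7 − 2·3
1 = −2·17 + 5·7
1 = 5·109 − 32·17
17⁻¹ ≡ 77 (mod 109), so k ≡ 77·42 ≡ 73 (mod 109).
x = 15 + 17·73 = 1256.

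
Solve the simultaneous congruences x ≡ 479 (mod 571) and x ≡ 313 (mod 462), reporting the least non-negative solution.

258571

Write x = 479 + 571·k. Then 571·k ≡ 313 − 479 ≡ 296 (mod 462).
Need 571⁻¹ mod 462. Extended Euclid on (462, 109):
462 = 4*109 + 26
109 = 4*26 + 5
26 = 5*5 + 1
5 = 5*1 + 0
Back-substitute:
1 = 26 − 5·5
1 = −5·109 + 21·26
1 = 21·462 − 89·109
571⁻¹ ≡ 373 (mod 462), so k ≡ 373·296 ≡ 452 (mod 462).
x = 479 + 571·452 = 258571.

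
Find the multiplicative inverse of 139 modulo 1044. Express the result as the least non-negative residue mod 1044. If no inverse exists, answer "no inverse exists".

691

Apply the Euclidean algorithm to 1044 and 139:
1044 = 7*139 + 71
139 = 1*71 + 68
71 = 1*68 + 3
68 = 22*3 + 2
3 = 1*2 + 1
2 = 2*1 + 0
Since gcd(139, 1044) = 1, back-substitute to write 1 as a combination:
1 = 3 − 2
1 = −68 + 23·3
1 = 23·71 − 24·68
1 = −24·139 + 47·71
1 = 47·1044 − 353·139
Thus 139·(-353) ≡ 1 (mod 1044); reducing, -353 mod 1044 = 691.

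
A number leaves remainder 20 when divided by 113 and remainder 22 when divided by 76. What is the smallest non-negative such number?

Write x = 20 + 113·k. Then 113·k ≡ 22 − 20 ≡ 2 (mod 76).
Need 113⁻¹ mod 76. Extended Euclid on (76, 37):
76 = 2×37 + 2
37 = 18×2 + 1
2 = 2×1 + 0
Back-substitute:
1 = 37 − 18·2
1 = −18·76 + 37·37
113⁻¹ ≡ 37 (mod 76), so k ≡ 37·2 ≡ 74 (mod 76).
x = 20 + 113·74 = 8382.

8382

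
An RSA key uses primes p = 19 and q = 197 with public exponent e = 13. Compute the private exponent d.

1357

φ(n) = (p−1)(q−1) = 18·196 = 3528.
Need d with 13·d ≡ 1 (mod 3528). Apply the extended Euclidean algorithm:
3528 = 271*13 + 5
13 = 2*5 + 3
5 = 1*3 + 2
3 = 1*2 + 1
2 = 2*1 + 0
Back-substitute:
1 = 3 − 2
1 = −5 + 2·3
1 = 2·13 − 5·5
1 = −5·3528 + 1357·13
So 13·1357 ≡ 1 (mod 3528), hence d = 1357.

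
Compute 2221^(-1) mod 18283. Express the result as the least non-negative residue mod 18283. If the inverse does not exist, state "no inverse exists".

Extended Euclidean algorithm:
18283 = 8×2221 + 515
2221 = 4×515 + 161
515 = 3×161 + 32
161 = 5×32 + 1
32 = 32×1 + 0
gcd = 1, so the inverse exists. Back-substitute:
1 = 161 − 5·32
1 = −5·515 + 16·161
1 = 16·2221 − 69·515
1 = −69·18283 + 568·2221
So 2221·568 ≡ 1 (mod 18283).

568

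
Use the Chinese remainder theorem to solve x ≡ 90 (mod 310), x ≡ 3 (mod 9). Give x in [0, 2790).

1020

Write x = 90 + 310·k. Then 310·k ≡ 3 − 90 ≡ 3 (mod 9).
Need 310⁻¹ mod 9. Extended Euclid on (9, 4):
9 = 2×4 + 1
4 = 4×1 + 0
Back-substitute:
1 = 9 − 2·4
310⁻¹ ≡ 7 (mod 9), so k ≡ 7·3 ≡ 3 (mod 9).
x = 90 + 310·3 = 1020.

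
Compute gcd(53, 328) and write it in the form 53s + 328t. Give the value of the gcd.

Repeated division:
328 = 6×53 + 10
53 = 5×10 + 3
10 = 3×3 + 1
3 = 3×1 + 0
gcd(53, 328) = 1.
Working backward:
1 = 10 − 3·3
1 = −3·53 + 16·10
1 = 16·328 − 99·53
So 1 = (16)·328 + (-99)·53.

1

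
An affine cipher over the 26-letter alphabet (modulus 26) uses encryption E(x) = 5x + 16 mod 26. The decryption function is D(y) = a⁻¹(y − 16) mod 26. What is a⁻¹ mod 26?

Apply the Euclidean algorithm to 26 and 5:
26 = 5*5 + 1
5 = 5*1 + 0
Since gcd(5, 26) = 1, back-substitute to write 1 as a combination:
1 = 26 − 5·5
Hence 5⁻¹ ≡ -5 ≡ 21 (mod 26).

21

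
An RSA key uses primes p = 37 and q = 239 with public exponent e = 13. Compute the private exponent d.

φ(n) = (p−1)(q−1) = 36·238 = 8568.
Need d with 13·d ≡ 1 (mod 8568). Apply the extended Euclidean algorithm:
8568 = 659*13 + 1
13 = 13*1 + 0
Back-substitute:
1 = 8568 − 659·13
So 13·(-659) ≡ 1 (mod 8568), hence d ≡ -659 ≡ 7909 (mod 8568).

7909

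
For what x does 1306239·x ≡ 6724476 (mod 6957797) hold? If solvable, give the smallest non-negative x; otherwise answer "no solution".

264662

First find gcd(1306239, 6957797):
6957797 = 5*1306239 + 426602
1306239 = 3*426602 + 26433
426602 = 16*26433 + 3674
26433 = 7*3674 + 715
3674 = 5*715 + 99
715 = 7*99 + 22
99 = 4*22 + 11
22 = 2*11 + 0
gcd = 11 and 11 | 6724476, so solutions exist. Divide through by 11: 118749x ≡ 611316 (mod 632527).
Now find 118749⁻¹ mod 632527:
632527 = 5×118749 + 38782
118749 = 3×38782 + 2403
38782 = 16×2403 + 334
2403 = 7×334 + 65
334 = 5×65 + 9
65 = 7×9 + 2
9 = 4×2 + 1
2 = 2×1 + 0
Back-substitute:
1 = 9 − 4·2
1 = −4·65 + 29·9
1 = 29·334 − 149·65
1 = −149·2403 + 1072·334
1 = 1072·38782 − 17301·2403
1 = −17301·118749 + 52975·38782
1 = 52975·632527 − 282176·118749
So 118749·(-282176) ≡ 1 (mod 632527), i.e. 118749⁻¹ ≡ 350351.
Then x ≡ 350351·611316 ≡ 264662 (mod 632527); the smallest non-negative solution is x = 264662.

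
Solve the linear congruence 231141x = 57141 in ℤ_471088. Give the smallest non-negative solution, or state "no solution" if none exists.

135921

First find gcd(231141, 471088):
471088 = 2*231141 + 8806
231141 = 26*8806 + 2185
8806 = 4*2185 + 66
2185 = 33*66 + 7
66 = 9*7 + 3
7 = 2*3 + 1
3 = 3*1 + 0
gcd = 1, so a unique solution mod 471088 exists.
Back-substitute for the Bézout coefficients:
1 = 7 − 2·3
1 = −2·66 + 19·7
1 = 19·2185 − 629·66
1 = −629·8806 + 2535·2185
1 = 2535·231141 − 66539·8806
1 = −66539·471088 + 135613·231141
So 231141·(135613) ≡ 1 (mod 471088), giving 231141⁻¹ ≡ 135613.
x ≡ 231141⁻¹·57141 ≡ 135613·57141 ≡ 135921 (mod 471088).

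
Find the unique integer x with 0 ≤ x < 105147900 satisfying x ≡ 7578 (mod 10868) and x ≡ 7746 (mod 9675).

Write x = 7578 + 10868·k. Then 10868·k ≡ 7746 − 7578 ≡ 168 (mod 9675).
Need 10868⁻¹ mod 9675. Extended Euclid on (9675, 1193):
9675 = 8*1193 + 131
1193 = 9*131 + 14
131 = 9*14 + 5
14 = 2*5 + 4
5 = 1*4 + 1
4 = 4*1 + 0
Back-substitute:
1 = 5 − 4
1 = −14 + 3·5
1 = 3·131 − 28·14
1 = −28·1193 + 255·131
1 = 255·9675 − 2068·1193
10868⁻¹ ≡ 7607 (mod 9675), so k ≡ 7607·168 ≡ 876 (mod 9675).
x = 7578 + 10868·876 = 9527946.

9527946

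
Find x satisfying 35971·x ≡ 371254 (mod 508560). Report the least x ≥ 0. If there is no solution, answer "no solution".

First find gcd(35971, 508560):
508560 = 14·35971 + 4966
35971 = 7·4966 + 1209
4966 = 4·1209 + 130
1209 = 9·130 + 39
130 = 3·39 + 13
39 = 3·13 + 0
gcd = 13 and 13 | 371254, so solutions exist. Divide through by 13: 2767x ≡ 28558 (mod 39120).
Now find 2767⁻¹ mod 39120:
39120 = 14*2767 + 382
2767 = 7*382 + 93
382 = 4*93 + 10
93 = 9*10 + 3
10 = 3*3 + 1
3 = 3*1 + 0
Back-substitute:
1 = 10 − 3·3
1 = −3·93 + 28·10
1 = 28·382 − 115·93
1 = −115·2767 + 833·382
1 = 833·39120 − 11777·2767
So 2767·(-11777) ≡ 1 (mod 39120), i.e. 2767⁻¹ ≡ 27343.
Then x ≡ 27343·28558 ≡ 26194 (mod 39120); the smallest non-negative solution is x = 26194.

26194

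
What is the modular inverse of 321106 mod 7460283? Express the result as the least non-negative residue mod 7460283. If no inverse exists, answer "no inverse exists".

Apply the Euclidean algorithm to 7460283 and 321106:
7460283 = 23*321106 + 74845
321106 = 4*74845 + 21726
74845 = 3*21726 + 9667
21726 = 2*9667 + 2392
9667 = 4*2392 + 99
2392 = 24*99 + 16
99 = 6*16 + 3
16 = 5*3 + 1
3 = 3*1 + 0
The gcd is 1. Working backward:
1 = 16 − 5·3
1 = −5·99 + 31·16
1 = 31·2392 − 749·99
1 = −749·9667 + 3027·2392
1 = 3027·21726 − 6803·9667
1 = −6803·74845 + 23436·21726
1 = 23436·321106 − 100547·74845
1 = −100547·7460283 + 2336017·321106
So 321106·2336017 ≡ 1 (mod 7460283).

2336017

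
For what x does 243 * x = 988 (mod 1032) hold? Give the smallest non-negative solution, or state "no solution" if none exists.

gcd(243, 1032):
1032 = 4*243 + 60
243 = 4*60 + 3
60 = 20*3 + 0
gcd = 3, but 3 ∤ 988, so the congruence has no solution.

no solution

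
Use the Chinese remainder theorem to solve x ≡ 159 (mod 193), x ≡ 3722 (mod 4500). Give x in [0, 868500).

210722

Write x = 159 + 193·k. Then 193·k ≡ 3722 − 159 ≡ 3563 (mod 4500).
Need 193⁻¹ mod 4500. Extended Euclid on (4500, 193):
4500 = 23×193 + 61
193 = 3×61 + 10
61 = 6×10 + 1
10 = 10×1 + 0
Back-substitute:
1 = 61 − 6·10
1 = −6·193 + 19·61
1 = 19·4500 − 443·193
193⁻¹ ≡ 4057 (mod 4500), so k ≡ 4057·3563 ≡ 1091 (mod 4500).
x = 159 + 193·1091 = 210722.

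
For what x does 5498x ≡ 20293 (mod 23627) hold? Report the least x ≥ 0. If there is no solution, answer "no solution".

First find gcd(5498, 23627):
23627 = 4×5498 + 1635
5498 = 3×1635 + 593
1635 = 2×593 + 449
593 = 1×449 + 144
449 = 3×144 + 17
144 = 8×17 + 8
17 = 2×8 + 1
8 = 8×1 + 0
gcd = 1, so a unique solution mod 23627 exists.
Back-substitute for the Bézout coefficients:
1 = 17 − 2·8
1 = −2·144 + 17·17
1 = 17·449 − 53·144
1 = −53·593 + 70·449
1 = 70·1635 − 193·593
1 = −193·5498 + 649·1635
1 = 649·23627 − 2789·5498
So 5498·(-2789) ≡ 1 (mod 23627), giving 5498⁻¹ ≡ 20838.
x ≡ 5498⁻¹·20293 ≡ 20838·20293 ≡ 13115 (mod 23627).

13115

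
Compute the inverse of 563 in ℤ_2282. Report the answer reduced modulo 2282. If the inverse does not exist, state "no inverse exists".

gcd(2282, 563) by repeated division:
2282 = 4*563 + 30
563 = 18*30 + 23
30 = 1*23 + 7
23 = 3*7 + 2
7 = 3*2 + 1
2 = 2*1 + 0
Since gcd(563, 2282) = 1, back-substitute to write 1 as a combination:
1 = 7 − 3·2
1 = −3·23 + 10·7
1 = 10·30 − 13·23
1 = −13·563 + 244·30
1 = 244·2282 − 989·563
So 563·(-989) ≡ 1 (mod 2282), and -989 ≡ 1293 (mod 2282).

1293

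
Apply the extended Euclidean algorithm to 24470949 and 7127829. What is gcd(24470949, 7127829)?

Apply Euclid's algorithm to 24470949 and 7127829:
24470949 = 3·7127829 + 3087462
7127829 = 2·3087462 + 952905
3087462 = 3·952905 + 228747
952905 = 4·228747 + 37917
228747 = 6·37917 + 1245
37917 = 30·1245 + 567
1245 = 2·567 + 111
567 = 5·111 + 12
111 = 9·12 + 3
12 = 4·3 + 0
gcd(24470949, 7127829) = 3.
Back-substituting:
3 = 111 − 9·12
3 = −9·567 + 46·111
3 = 46·1245 − 101·567
3 = −101·37917 + 3076·1245
3 = 3076·228747 − 18557·37917
3 = −18557·952905 + 77304·228747
3 = 77304·3087462 − 250469·952905
3 = −250469·7127829 + 578242·3087462
3 = 578242·24470949 − 1985195·7127829
So 3 = (578242)·24470949 + (-1985195)·7127829.

3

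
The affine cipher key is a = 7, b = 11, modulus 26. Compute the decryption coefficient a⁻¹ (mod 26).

15

Run Euclid on (26, 7):
26 = 3·7 + 5
7 = 1·5 + 2
5 = 2·2 + 1
2 = 2·1 + 0
gcd = 1, so the inverse exists. Back-substitute:
1 = 5 − 2·2
1 = −2·7 + 3·5
1 = 3·26 − 11·7
Thus 7·(-11) ≡ 1 (mod 26); reducing, -11 mod 26 = 15.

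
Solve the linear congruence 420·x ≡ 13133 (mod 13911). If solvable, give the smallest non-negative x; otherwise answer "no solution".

gcd(420, 13911):
13911 = 33*420 + 51
420 = 8*51 + 12
51 = 4*12 + 3
12 = 4*3 + 0
gcd = 3, but 3 ∤ 13133, so the congruence has no solution.

no solution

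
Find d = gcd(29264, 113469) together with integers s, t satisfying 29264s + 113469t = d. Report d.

1

Repeated division:
113469 = 3·29264 + 25677
29264 = 1·25677 + 3587
25677 = 7·3587 + 568
3587 = 6·568 + 179
568 = 3·179 + 31
179 = 5·31 + 24
31 = 1·24 + 7
24 = 3·7 + 3
7 = 2·3 + 1
3 = 3·1 + 0
gcd(29264, 113469) = 1.
Express as a combination:
1 = 7 − 2·3
1 = −2·24 + 7·7
1 = 7·31 − 9·24
1 = −9·179 + 52·31
1 = 52·568 − 165·179
1 = −165·3587 + 1042·568
1 = 1042·25677 − 7459·3587
1 = −7459·29264 + 8501·25677
1 = 8501·113469 − 32962·29264
So 1 = (8501)·113469 + (-32962)·29264.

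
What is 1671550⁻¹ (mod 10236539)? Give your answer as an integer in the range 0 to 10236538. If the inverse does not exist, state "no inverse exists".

4157515

Apply the Euclidean algorithm to 10236539 and 1671550:
10236539 = 6×1671550 + 207239
1671550 = 8×207239 + 13638
207239 = 15×13638 + 2669
13638 = 5×2669 + 293
2669 = 9×293 + 32
293 = 9×32 + 5
32 = 6×5 + 2
5 = 2×2 + 1
2 = 2×1 + 0
gcd = 1, so the inverse exists. Back-substitute:
1 = 5 − 2·2
1 = −2·32 + 13·5
1 = 13·293 − 119·32
1 = −119·2669 + 1084·293
1 = 1084·13638 − 5539·2669
1 = −5539·207239 + 84169·13638
1 = 84169·1671550 − 678891·207239
1 = −678891·10236539 + 4157515·1671550
So 1671550·4157515 ≡ 1 (mod 10236539).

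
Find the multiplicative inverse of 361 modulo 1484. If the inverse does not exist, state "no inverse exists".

37

Extended Euclidean algorithm:
1484 = 4·361 + 40
361 = 9·40 + 1
40 = 40·1 + 0
Since gcd(361, 1484) = 1, back-substitute to write 1 as a combination:
1 = 361 − 9·40
1 = −9·1484 + 37·361
So 361·37 ≡ 1 (mod 1484).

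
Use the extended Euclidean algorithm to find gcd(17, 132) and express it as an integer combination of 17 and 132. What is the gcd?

1

Repeated division:
132 = 7*17 + 13
17 = 1*13 + 4
13 = 3*4 + 1
4 = 4*1 + 0
gcd(17, 132) = 1.
Express as a combination:
1 = 13 − 3·4
1 = −3·17 + 4·13
1 = 4·132 − 31·17
So 1 = (4)·132 + (-31)·17.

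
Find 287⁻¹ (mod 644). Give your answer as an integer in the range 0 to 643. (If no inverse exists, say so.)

no inverse exists

Compute gcd(287, 644):
644 = 2·287 + 70
287 = 4·70 + 7
70 = 10·7 + 0
gcd(287, 644) = 7 ≠ 1, so 287 has no multiplicative inverse modulo 644.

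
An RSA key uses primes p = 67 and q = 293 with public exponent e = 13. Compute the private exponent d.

φ(n) = (p−1)(q−1) = 66·292 = 19272.
Need d with 13·d ≡ 1 (mod 19272). Apply the extended Euclidean algorithm:
19272 = 1482×13 + 6
13 = 2×6 + 1
6 = 6×1 + 0
Back-substitute:
1 = 13 − 2·6
1 = −2·19272 + 2965·13
So 13·2965 ≡ 1 (mod 19272), hence d = 2965.

2965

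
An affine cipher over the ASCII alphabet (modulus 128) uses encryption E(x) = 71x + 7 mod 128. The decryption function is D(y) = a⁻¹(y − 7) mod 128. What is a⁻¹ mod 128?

119

Run Euclid on (128, 71):
128 = 1×71 + 57
71 = 1×57 + 14
57 = 4×14 + 1
14 = 14×1 + 0
The gcd is 1. Working backward:
1 = 57 − 4·14
1 = −4·71 + 5·57
1 = 5·128 − 9·71
So 71·(-9) ≡ 1 (mod 128), and -9 ≡ 119 (mod 128).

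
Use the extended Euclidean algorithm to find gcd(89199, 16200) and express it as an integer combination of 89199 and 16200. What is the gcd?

Repeated division:
89199 = 5·16200 + 8199
16200 = 1·8199 + 8001
8199 = 1·8001 + 198
8001 = 40·198 + 81
198 = 2·81 + 36
81 = 2·36 + 9
36 = 4·9 + 0
gcd(89199, 16200) = 9.
Back-substituting:
9 = 81 − 2·36
9 = −2·198 + 5·81
9 = 5·8001 − 202·198
9 = −202·8199 + 207·8001
9 = 207·16200 − 409·8199
9 = −409·89199 + 2252·16200
So 9 = (-409)·89199 + (2252)·16200.

9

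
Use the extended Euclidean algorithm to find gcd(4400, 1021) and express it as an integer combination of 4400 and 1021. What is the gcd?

Apply Euclid's algorithm to 4400 and 1021:
4400 = 4×1021 + 316
1021 = 3×316 + 73
316 = 4×73 + 24
73 = 3×24 + 1
24 = 24×1 + 0
gcd(4400, 1021) = 1.
Working backward:
1 = 73 − 3·24
1 = −3·316 + 13·73
1 = 13·1021 − 42·316
1 = −42·4400 + 181·1021
So 1 = (-42)·4400 + (181)·1021.

1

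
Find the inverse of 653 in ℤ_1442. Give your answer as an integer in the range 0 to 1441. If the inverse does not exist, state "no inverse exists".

53

Extended Euclidean algorithm:
1442 = 2×653 + 136
653 = 4×136 + 109
136 = 1×109 + 27
109 = 4×27 + 1
27 = 27×1 + 0
gcd = 1, so the inverse exists. Back-substitute:
1 = 109 − 4·27
1 = −4·136 + 5·109
1 = 5·653 − 24·136
1 = −24·1442 + 53·653
So 653·53 ≡ 1 (mod 1442).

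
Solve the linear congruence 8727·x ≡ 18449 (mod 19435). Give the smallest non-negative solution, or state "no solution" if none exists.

First find gcd(8727, 19435):
19435 = 2×8727 + 1981
8727 = 4×1981 + 803
1981 = 2×803 + 375
803 = 2×375 + 53
375 = 7×53 + 4
53 = 13×4 + 1
4 = 4×1 + 0
gcd = 1, so a unique solution mod 19435 exists.
Back-substitute for the Bézout coefficients:
1 = 53 − 13·4
1 = −13·375 + 92·53
1 = 92·803 − 197·375
1 = −197·1981 + 486·803
1 = 486·8727 − 2141·1981
1 = −2141·19435 + 4768·8727
So 8727·(4768) ≡ 1 (mod 19435), giving 8727⁻¹ ≡ 4768.
x ≡ 8727⁻¹·18449 ≡ 4768·18449 ≡ 2022 (mod 19435).

2022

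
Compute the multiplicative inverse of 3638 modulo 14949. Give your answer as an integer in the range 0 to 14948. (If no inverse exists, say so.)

8510

Apply the Euclidean algorithm to 14949 and 3638:
14949 = 4×3638 + 397
3638 = 9×397 + 65
397 = 6×65 + 7
65 = 9×7 + 2
7 = 3×2 + 1
2 = 2×1 + 0
Since gcd(3638, 14949) = 1, back-substitute to write 1 as a combination:
1 = 7 − 3·2
1 = −3·65 + 28·7
1 = 28·397 − 171·65
1 = −171·3638 + 1567·397
1 = 1567·14949 − 6439·3638
Hence 3638⁻¹ ≡ -6439 ≡ 8510 (mod 14949).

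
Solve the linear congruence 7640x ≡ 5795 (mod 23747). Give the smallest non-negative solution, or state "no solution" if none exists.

First find gcd(7640, 23747):
23747 = 3·7640 + 827
7640 = 9·827 + 197
827 = 4·197 + 39
197 = 5·39 + 2
39 = 19·2 + 1
2 = 2·1 + 0
gcd = 1, so a unique solution mod 23747 exists.
Back-substitute for the Bézout coefficients:
1 = 39 − 19·2
1 = −19·197 + 96·39
1 = 96·827 − 403·197
1 = −403·7640 + 3723·827
1 = 3723·23747 − 11572·7640
So 7640·(-11572) ≡ 1 (mod 23747), giving 7640⁻¹ ≡ 12175.
x ≡ 7640⁻¹·5795 ≡ 12175·5795 ≡ 1788 (mod 23747).

1788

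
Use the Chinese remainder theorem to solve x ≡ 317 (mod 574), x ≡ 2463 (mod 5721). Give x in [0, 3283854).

1512807

Write x = 317 + 574·k. Then 574·k ≡ 2463 − 317 ≡ 2146 (mod 5721).
Need 574⁻¹ mod 5721. Extended Euclid on (5721, 574):
5721 = 9*574 + 555
574 = 1*555 + 19
555 = 29*19 + 4
19 = 4*4 + 3
4 = 1*3 + 1
3 = 3*1 + 0
Back-substitute:
1 = 4 − 3
1 = −19 + 5·4
1 = 5·555 − 146·19
1 = −146·574 + 151·555
1 = 151·5721 − 1505·574
574⁻¹ ≡ 4216 (mod 5721), so k ≡ 4216·2146 ≡ 2635 (mod 5721).
x = 317 + 574·2635 = 1512807.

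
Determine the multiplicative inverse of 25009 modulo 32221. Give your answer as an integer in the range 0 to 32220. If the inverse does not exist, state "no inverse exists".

Apply the Euclidean algorithm to 32221 and 25009:
32221 = 1·25009 + 7212
25009 = 3·7212 + 3373
7212 = 2·3373 + 466
3373 = 7·466 + 111
466 = 4·111 + 22
111 = 5·22 + 1
22 = 22·1 + 0
The gcd is 1. Working backward:
1 = 111 − 5·22
1 = −5·466 + 21·111
1 = 21·3373 − 152·466
1 = −152·7212 + 325·3373
1 = 325·25009 − 1127·7212
1 = −1127·32221 + 1452·25009
So 25009·1452 ≡ 1 (mod 32221).

1452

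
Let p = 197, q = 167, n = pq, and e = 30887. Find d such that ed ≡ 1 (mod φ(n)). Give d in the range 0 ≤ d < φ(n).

32023

φ(n) = (p−1)(q−1) = 196·166 = 32536.
Need d with 30887·d ≡ 1 (mod 32536). Apply the extended Euclidean algorithm:
32536 = 1×30887 + 1649
30887 = 18×1649 + 1205
1649 = 1×1205 + 444
1205 = 2×444 + 317
444 = 1×317 + 127
317 = 2×127 + 63
127 = 2×63 + 1
63 = 63×1 + 0
Back-substitute:
1 = 127 − 2·63
1 = −2·317 + 5·127
1 = 5·444 − 7·317
1 = −7·1205 + 19·444
1 = 19·1649 − 26·1205
1 = −26·30887 + 487·1649
1 = 487·32536 − 513·30887
So 30887·(-513) ≡ 1 (mod 32536), hence d ≡ -513 ≡ 32023 (mod 32536).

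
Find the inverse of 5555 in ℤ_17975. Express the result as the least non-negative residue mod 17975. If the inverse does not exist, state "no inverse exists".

no inverse exists

Euclidean algorithm on 17975, 5555:
17975 = 3·5555 + 1310
5555 = 4·1310 + 315
1310 = 4·315 + 50
315 = 6·50 + 15
50 = 3·15 + 5
15 = 3·5 + 0
The gcd is 5, not 1, hence no inverse exists.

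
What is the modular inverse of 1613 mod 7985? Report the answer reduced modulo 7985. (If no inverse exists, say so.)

4292

gcd(7985, 1613) by repeated division:
7985 = 4*1613 + 1533
1613 = 1*1533 + 80
1533 = 19*80 + 13
80 = 6*13 + 2
13 = 6*2 + 1
2 = 2*1 + 0
gcd = 1, so the inverse exists. Back-substitute:
1 = 13 − 6·2
1 = −6·80 + 37·13
1 = 37·1533 − 709·80
1 = −709·1613 + 746·1533
1 = 746·7985 − 3693·1613
Thus 1613·(-3693) ≡ 1 (mod 7985); reducing, -3693 mod 7985 = 4292.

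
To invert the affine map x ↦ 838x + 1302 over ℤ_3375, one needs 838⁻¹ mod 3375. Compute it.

1027

gcd(3375, 838) by repeated division:
3375 = 4*838 + 23
838 = 36*23 + 10
23 = 2*10 + 3
10 = 3*3 + 1
3 = 3*1 + 0
The gcd is 1. Working backward:
1 = 10 − 3·3
1 = −3·23 + 7·10
1 = 7·838 − 255·23
1 = −255·3375 + 1027·838
So 838·1027 ≡ 1 (mod 3375).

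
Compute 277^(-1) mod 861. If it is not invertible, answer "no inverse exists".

Apply the Euclidean algorithm to 861 and 277:
861 = 3·277 + 30
277 = 9·30 + 7
30 = 4·7 + 2
7 = 3·2 + 1
2 = 2·1 + 0
Since gcd(277, 861) = 1, back-substitute to write 1 as a combination:
1 = 7 − 3·2
1 = −3·30 + 13·7
1 = 13·277 − 120·30
1 = −120·861 + 373·277
So 277·373 ≡ 1 (mod 861).

373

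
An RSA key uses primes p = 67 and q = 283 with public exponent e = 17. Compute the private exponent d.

6569

φ(n) = (p−1)(q−1) = 66·282 = 18612.
Need d with 17·d ≡ 1 (mod 18612). Apply the extended Euclidean algorithm:
18612 = 1094*17 + 14
17 = 1*14 + 3
14 = 4*3 + 2
3 = 1*2 + 1
2 = 2*1 + 0
Back-substitute:
1 = 3 − 2
1 = −14 + 5·3
1 = 5·17 − 6·14
1 = −6·18612 + 6569·17
So 17·6569 ≡ 1 (mod 18612), hence d = 6569.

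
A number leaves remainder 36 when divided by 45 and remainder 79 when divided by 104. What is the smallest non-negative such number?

1431

Write x = 36 + 45·k. Then 45·k ≡ 79 − 36 ≡ 43 (mod 104).
Need 45⁻¹ mod 104. Extended Euclid on (104, 45):
104 = 2·45 + 14
45 = 3·14 + 3
14 = 4·3 + 2
3 = 1·2 + 1
2 = 2·1 + 0
Back-substitute:
1 = 3 − 2
1 = −14 + 5·3
1 = 5·45 − 16·14
1 = −16·104 + 37·45
45⁻¹ ≡ 37 (mod 104), so k ≡ 37·43 ≡ 31 (mod 104).
x = 36 + 45·31 = 1431.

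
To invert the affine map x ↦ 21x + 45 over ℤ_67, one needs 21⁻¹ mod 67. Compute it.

16

Run Euclid on (67, 21):
67 = 3·21 + 4
21 = 5·4 + 1
4 = 4·1 + 0
Since gcd(21, 67) = 1, back-substitute to write 1 as a combination:
1 = 21 − 5·4
1 = −5·67 + 16·21
So 21·16 ≡ 1 (mod 67).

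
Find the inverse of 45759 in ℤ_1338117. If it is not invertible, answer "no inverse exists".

Compute gcd(45759, 1338117):
1338117 = 29×45759 + 11106
45759 = 4×11106 + 1335
11106 = 8×1335 + 426
1335 = 3×426 + 57
426 = 7×57 + 27
57 = 2×27 + 3
27 = 9×3 + 0
gcd(45759, 1338117) = 3 ≠ 1, so 45759 has no multiplicative inverse modulo 1338117.

no inverse exists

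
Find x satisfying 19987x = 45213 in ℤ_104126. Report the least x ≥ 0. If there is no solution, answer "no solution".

no solution

gcd(19987, 104126):
104126 = 5*19987 + 4191
19987 = 4*4191 + 3223
4191 = 1*3223 + 968
3223 = 3*968 + 319
968 = 3*319 + 11
319 = 29*11 + 0
gcd = 11, but 11 ∤ 45213, so the congruence has no solution.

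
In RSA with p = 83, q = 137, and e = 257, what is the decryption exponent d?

φ(n) = (p−1)(q−1) = 82·136 = 11152.
Need d with 257·d ≡ 1 (mod 11152). Apply the extended Euclidean algorithm:
11152 = 43×257 + 101
257 = 2×101 + 55
101 = 1×55 + 46
55 = 1×46 + 9
46 = 5×9 + 1
9 = 9×1 + 0
Back-substitute:
1 = 46 − 5·9
1 = −5·55 + 6·46
1 = 6·101 − 11·55
1 = −11·257 + 28·101
1 = 28·11152 − 1215·257
So 257·(-1215) ≡ 1 (mod 11152), hence d ≡ -1215 ≡ 9937 (mod 11152).

9937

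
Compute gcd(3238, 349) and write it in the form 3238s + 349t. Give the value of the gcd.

1

Apply Euclid's algorithm to 3238 and 349:
3238 = 9*349 + 97
349 = 3*97 + 58
97 = 1*58 + 39
58 = 1*39 + 19
39 = 2*19 + 1
19 = 19*1 + 0
gcd(3238, 349) = 1.
Express as a combination:
1 = 39 − 2·19
1 = −2·58 + 3·39
1 = 3·97 − 5·58
1 = −5·349 + 18·97
1 = 18·3238 − 167·349
So 1 = (18)·3238 + (-167)·349.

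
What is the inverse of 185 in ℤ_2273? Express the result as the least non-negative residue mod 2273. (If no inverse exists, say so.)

2187

Apply the Euclidean algorithm to 2273 and 185:
2273 = 12*185 + 53
185 = 3*53 + 26
53 = 2*26 + 1
26 = 26*1 + 0
gcd = 1, so the inverse exists. Back-substitute:
1 = 53 − 2·26
1 = −2·185 + 7·53
1 = 7·2273 − 86·185
Thus 185·(-86) ≡ 1 (mod 2273); reducing, -86 mod 2273 = 2187.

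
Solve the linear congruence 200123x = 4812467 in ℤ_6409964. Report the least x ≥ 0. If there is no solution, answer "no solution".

409369

First find gcd(200123, 6409964):
6409964 = 32·200123 + 6028
200123 = 33·6028 + 1199
6028 = 5·1199 + 33
1199 = 36·33 + 11
33 = 3·11 + 0
gcd = 11 and 11 | 4812467, so solutions exist. Divide through by 11: 18193x ≡ 437497 (mod 582724).
Now find 18193⁻¹ mod 582724:
582724 = 32*18193 + 548
18193 = 33*548 + 109
548 = 5*109 + 3
109 = 36*3 + 1
3 = 3*1 + 0
Back-substitute:
1 = 109 − 36·3
1 = −36·548 + 181·109
1 = 181·18193 − 6009·548
1 = −6009·582724 + 192469·18193
So 18193⁻¹ ≡ 192469 (mod 582724).
Then x ≡ 192469·437497 ≡ 409369 (mod 582724); the smallest non-negative solution is x = 409369.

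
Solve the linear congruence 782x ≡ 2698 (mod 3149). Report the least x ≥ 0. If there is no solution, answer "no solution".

First find gcd(782, 3149):
3149 = 4*782 + 21
782 = 37*21 + 5
21 = 4*5 + 1
5 = 5*1 + 0
gcd = 1, so a unique solution mod 3149 exists.
Back-substitute for the Bézout coefficients:
1 = 21 − 4·5
1 = −4·782 + 149·21
1 = 149·3149 − 600·782
So 782·(-600) ≡ 1 (mod 3149), giving 782⁻¹ ≡ 2549.
x ≡ 782⁻¹·2698 ≡ 2549·2698 ≡ 2935 (mod 3149).

2935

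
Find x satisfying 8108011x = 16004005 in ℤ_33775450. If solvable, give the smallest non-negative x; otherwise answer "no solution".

First find gcd(8108011, 33775450):
33775450 = 4×8108011 + 1343406
8108011 = 6×1343406 + 47575
1343406 = 28×47575 + 11306
47575 = 4×11306 + 2351
11306 = 4×2351 + 1902
2351 = 1×1902 + 449
1902 = 4×449 + 106
449 = 4×106 + 25
106 = 4×25 + 6
25 = 4×6 + 1
6 = 6×1 + 0
gcd = 1, so a unique solution mod 33775450 exists.
Back-substitute for the Bézout coefficients:
1 = 25 − 4·6
1 = −4·106 + 17·25
1 = 17·449 − 72·106
1 = −72·1902 + 305·449
1 = 305·2351 − 377·1902
1 = −377·11306 + 1813·2351
1 = 1813·47575 − 7629·11306
1 = −7629·1343406 + 215425·47575
1 = 215425·8108011 − 1300179·1343406
1 = −1300179·33775450 + 5416141·8108011
So 8108011·(5416141) ≡ 1 (mod 33775450), giving 8108011⁻¹ ≡ 5416141.
x ≡ 8108011⁻¹·16004005 ≡ 5416141·16004005 ≡ 17558155 (mod 33775450).

17558155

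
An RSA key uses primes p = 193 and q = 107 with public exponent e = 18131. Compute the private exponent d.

φ(n) = (p−1)(q−1) = 192·106 = 20352.
Need d with 18131·d ≡ 1 (mod 20352). Apply the extended Euclidean algorithm:
20352 = 1*18131 + 2221
18131 = 8*2221 + 363
2221 = 6*363 + 43
363 = 8*43 + 19
43 = 2*19 + 5
19 = 3*5 + 4
5 = 1*4 + 1
4 = 4*1 + 0
Back-substitute:
1 = 5 − 4
1 = −19 + 4·5
1 = 4·43 − 9·19
1 = −9·363 + 76·43
1 = 76·2221 − 465·363
1 = −465·18131 + 3796·2221
1 = 3796·20352 − 4261·18131
So 18131·(-4261) ≡ 1 (mod 20352), hence d ≡ -4261 ≡ 16091 (mod 20352).

16091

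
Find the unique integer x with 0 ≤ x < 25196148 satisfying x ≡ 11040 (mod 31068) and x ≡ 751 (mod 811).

8710080

Write x = 11040 + 31068·k. Then 31068·k ≡ 751 − 11040 ≡ 254 (mod 811).
Need 31068⁻¹ mod 811. Extended Euclid on (811, 250):
811 = 3×250 + 61
250 = 4×61 + 6
61 = 10×6 + 1
6 = 6×1 + 0
Back-substitute:
1 = 61 − 10·6
1 = −10·250 + 41·61
1 = 41·811 − 133·250
31068⁻¹ ≡ 678 (mod 811), so k ≡ 678·254 ≡ 280 (mod 811).
x = 11040 + 31068·280 = 8710080.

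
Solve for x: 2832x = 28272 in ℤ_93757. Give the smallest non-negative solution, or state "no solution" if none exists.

15901

First find gcd(2832, 93757):
93757 = 33*2832 + 301
2832 = 9*301 + 123
301 = 2*123 + 55
123 = 2*55 + 13
55 = 4*13 + 3
13 = 4*3 + 1
3 = 3*1 + 0
gcd = 1, so a unique solution mod 93757 exists.
Back-substitute for the Bézout coefficients:
1 = 13 − 4·3
1 = −4·55 + 17·13
1 = 17·123 − 38·55
1 = −38·301 + 93·123
1 = 93·2832 − 875·301
1 = −875·93757 + 28968·2832
So 2832·(28968) ≡ 1 (mod 93757), giving 2832⁻¹ ≡ 28968.
x ≡ 2832⁻¹·28272 ≡ 28968·28272 ≡ 15901 (mod 93757).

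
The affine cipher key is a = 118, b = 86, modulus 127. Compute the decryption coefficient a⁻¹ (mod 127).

Run Euclid on (127, 118):
127 = 1×118 + 9
118 = 13×9 + 1
9 = 9×1 + 0
The gcd is 1. Working backward:
1 = 118 − 13·9
1 = −13·127 + 14·118
So 118·14 ≡ 1 (mod 127).

14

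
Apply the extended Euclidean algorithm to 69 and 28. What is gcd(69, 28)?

1

Euclidean algorithm:
69 = 2×28 + 13
28 = 2×13 + 2
13 = 6×2 + 1
2 = 2×1 + 0
gcd(69, 28) = 1.
Working backward:
1 = 13 − 6·2
1 = −6·28 + 13·13
1 = 13·69 − 32·28
So 1 = (13)·69 + (-32)·28.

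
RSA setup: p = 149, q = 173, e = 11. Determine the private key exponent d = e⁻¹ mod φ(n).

φ(n) = (p−1)(q−1) = 148·172 = 25456.
Need d with 11·d ≡ 1 (mod 25456). Apply the extended Euclidean algorithm:
25456 = 2314×11 + 2
11 = 5×2 + 1
2 = 2×1 + 0
Back-substitute:
1 = 11 − 5·2
1 = −5·25456 + 11571·11
So 11·11571 ≡ 1 (mod 25456), hence d = 11571.

11571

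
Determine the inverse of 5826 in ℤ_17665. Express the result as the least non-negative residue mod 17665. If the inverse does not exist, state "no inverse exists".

Extended Euclidean algorithm:
17665 = 3×5826 + 187
5826 = 31×187 + 29
187 = 6×29 + 13
29 = 2×13 + 3
13 = 4×3 + 1
3 = 3×1 + 0
The gcd is 1. Working backward:
1 = 13 − 4·3
1 = −4·29 + 9·13
1 = 9·187 − 58·29
1 = −58·5826 + 1807·187
1 = 1807·17665 − 5479·5826
Thus 5826·(-5479) ≡ 1 (mod 17665); reducing, -5479 mod 17665 = 12186.

12186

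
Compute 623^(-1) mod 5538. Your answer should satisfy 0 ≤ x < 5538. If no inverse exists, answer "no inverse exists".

gcd(5538, 623) by repeated division:
5538 = 8*623 + 554
623 = 1*554 + 69
554 = 8*69 + 2
69 = 34*2 + 1
2 = 2*1 + 0
Since gcd(623, 5538) = 1, back-substitute to write 1 as a combination:
1 = 69 − 34·2
1 = −34·554 + 273·69
1 = 273·623 − 307·554
1 = −307·5538 + 2729·623
So 623·2729 ≡ 1 (mod 5538).

2729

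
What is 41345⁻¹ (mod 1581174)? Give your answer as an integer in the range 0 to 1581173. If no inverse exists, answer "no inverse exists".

Apply the Euclidean algorithm to 1581174 and 41345:
1581174 = 38×41345 + 10064
41345 = 4×10064 + 1089
10064 = 9×1089 + 263
1089 = 4×263 + 37
263 = 7×37 + 4
37 = 9×4 + 1
4 = 4×1 + 0
Since gcd(41345, 1581174) = 1, back-substitute to write 1 as a combination:
1 = 37 − 9·4
1 = −9·263 + 64·37
1 = 64·1089 − 265·263
1 = −265·10064 + 2449·1089
1 = 2449·41345 − 10061·10064
1 = −10061·1581174 + 384767·41345
So 41345·384767 ≡ 1 (mod 1581174).

384767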